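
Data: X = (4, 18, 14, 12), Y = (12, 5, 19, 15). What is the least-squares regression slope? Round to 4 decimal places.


b = sum((xi-xbar)(yi-ybar)) / sum((xi-xbar)^2)
n = 4, xbar = 48/4 = 12, ybar = 51/4 = 12.75
Sxy = sum((xi-xbar)(yi-ybar)) = -28
Sxx = sum((xi-xbar)^2) = 104
b = Sxy / Sxx = -7/26 ≈ -0.269231

-0.2692


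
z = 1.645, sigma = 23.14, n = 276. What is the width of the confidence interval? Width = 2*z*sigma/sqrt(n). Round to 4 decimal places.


width = 2*z*sigma/sqrt(n)
2*z*sigma = 2 * 1.645 * 23.14 = 76.1306
sqrt(276) ≈ 16.613248
width = 76.1306 / 16.613248 ≈ 4.582524

4.5825


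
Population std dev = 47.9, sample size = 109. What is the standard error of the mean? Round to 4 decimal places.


SE = sigma / sqrt(n)
sqrt(109) ≈ 10.440307
SE = 47.9 / 10.440307 ≈ 4.587988

4.5880


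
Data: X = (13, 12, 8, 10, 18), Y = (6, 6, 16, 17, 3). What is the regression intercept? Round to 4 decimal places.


a = ybar - b*xbar, where b = sum((xi-xbar)(yi-ybar)) / sum((xi-xbar)^2)
n = 5, xbar = 61/5 = 12.2, ybar = 48/5 = 9.6
Sxy = sum((xi-xbar)(yi-ybar)) = -83.6
Sxx = sum((xi-xbar)^2) = 56.8
b = Sxy / Sxx = -209/142 ≈ -1.471831
a = 9.6 - (-1.471831) * 12.2 = 3913/142 ≈ 27.556338

27.5563


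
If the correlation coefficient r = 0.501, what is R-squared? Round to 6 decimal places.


R^2 = r^2 = (0.501)^2 = 0.251001

0.251001


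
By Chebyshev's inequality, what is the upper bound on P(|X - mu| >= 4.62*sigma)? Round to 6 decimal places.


P <= 1/k^2
k^2 = 4.62^2 = 21.3444
1/k^2 = 1 / 21.3444 ≈ 0.04685070

0.046851


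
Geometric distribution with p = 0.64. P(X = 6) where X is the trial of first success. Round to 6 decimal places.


P = (1-p)^(k-1) * p
(1-p)^(k-1) = 0.36^5 ≈ 0.006046618
P = 0.006046618 * 0.64 ≈ 0.003869835

0.003870


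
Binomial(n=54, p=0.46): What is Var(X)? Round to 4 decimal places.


Var = n*p*(1-p) = 54 * 0.46 * 0.54 = 13.4136

13.4136


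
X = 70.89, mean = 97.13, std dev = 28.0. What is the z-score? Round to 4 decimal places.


z = (X - mu) / sigma
X - mu = 70.89 - 97.13 = -26.24
z = -26.24 / 28.0 = -164/175 ≈ -0.937143

-0.9371


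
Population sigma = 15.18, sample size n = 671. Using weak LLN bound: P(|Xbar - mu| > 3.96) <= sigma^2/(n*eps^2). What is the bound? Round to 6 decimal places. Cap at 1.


bound = min(1, sigma^2/(n*eps^2))
sigma^2 = 15.18^2 = 230.4324
n*eps^2 = 671 * 3.96^2 = 671 * 15.6816 = 10522.3536
sigma^2/(n*eps^2) = 230.4324 / 10522.3536 ≈ 0.02189932

0.021899


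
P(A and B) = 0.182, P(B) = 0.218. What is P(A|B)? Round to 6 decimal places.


P(A|B) = P(A and B) / P(B) = 0.182 / 0.218 = 91/109 ≈ 0.83486239

0.834862


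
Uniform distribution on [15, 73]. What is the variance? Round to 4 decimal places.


Var = (b-a)^2 / 12
(b-a)^2 = (73 - 15)^2 = 3364
Var = 3364/12 ≈ 280.333333

280.3333


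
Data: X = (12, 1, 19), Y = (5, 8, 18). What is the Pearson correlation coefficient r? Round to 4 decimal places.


r = sum((xi-xbar)(yi-ybar)) / sqrt(sum((xi-xbar)^2) * sum((yi-ybar)^2))
n = 3, xbar = 32/3 ≈ 10.666667, ybar = 31/3 ≈ 10.333333
Sxy = sum((xi-xbar)(yi-ybar)) = 238/3 ≈ 79.333333
Sxx = sum((xi-xbar)^2) = 494/3 ≈ 164.666667
Syy = sum((yi-ybar)^2) = 278/3 ≈ 92.666667
sqrt(Sxx*Syy) ≈ 123.527775
r = Sxy / sqrt(Sxx*Syy) = 79.333333 / 123.527775 ≈ 0.642231

0.6422


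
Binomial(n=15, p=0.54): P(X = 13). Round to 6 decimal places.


P = C(n,k) * p^k * (1-p)^(n-k)
C(15,13) = 105
p^k = 0.54^13 ≈ 0.0003319853
(1-p)^(n-k) = 0.46^2 = 0.2116
P = 105 * 0.0003319853 * 0.2116 ≈ 0.007376

0.007376


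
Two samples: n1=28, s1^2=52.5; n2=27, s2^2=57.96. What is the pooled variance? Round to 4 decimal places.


sp^2 = ((n1-1)*s1^2 + (n2-1)*s2^2)/(n1+n2-2)
(n1-1)*s1^2 = 27 * 52.5 = 1417.5
(n2-1)*s2^2 = 26 * 57.96 = 1506.96
numerator = 1417.5 + 1506.96 = 2924.46
n1+n2-2 = 53
sp^2 = 2924.46 / 53 = 146223/2650 ≈ 55.178491

55.1785


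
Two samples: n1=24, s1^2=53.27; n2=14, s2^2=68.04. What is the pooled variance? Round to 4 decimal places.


sp^2 = ((n1-1)*s1^2 + (n2-1)*s2^2)/(n1+n2-2)
(n1-1)*s1^2 = 23 * 53.27 = 1225.21
(n2-1)*s2^2 = 13 * 68.04 = 884.52
numerator = 1225.21 + 884.52 = 2109.73
n1+n2-2 = 36
sp^2 = 2109.73 / 36 = 210973/3600 ≈ 58.603611

58.6036


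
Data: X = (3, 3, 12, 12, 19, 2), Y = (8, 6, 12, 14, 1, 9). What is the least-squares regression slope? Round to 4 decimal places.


b = sum((xi-xbar)(yi-ybar)) / sum((xi-xbar)^2)
n = 6, xbar = 51/6 = 8.5, ybar = 50/6 = 25/3 ≈ 8.333333
Sxy = sum((xi-xbar)(yi-ybar)) = -34
Sxx = sum((xi-xbar)^2) = 237.5
b = Sxy / Sxx = -68/475 ≈ -0.143158

-0.1432


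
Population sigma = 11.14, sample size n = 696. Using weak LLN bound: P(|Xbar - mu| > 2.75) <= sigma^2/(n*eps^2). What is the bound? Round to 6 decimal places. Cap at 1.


bound = min(1, sigma^2/(n*eps^2))
sigma^2 = 11.14^2 = 124.0996
n*eps^2 = 696 * 2.75^2 = 696 * 7.5625 = 5263.5
sigma^2/(n*eps^2) = 124.0996 / 5263.5 ≈ 0.02357739

0.023577


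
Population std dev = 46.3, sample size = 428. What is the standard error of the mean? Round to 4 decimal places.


SE = sigma / sqrt(n)
sqrt(428) ≈ 20.688161
SE = 46.3 / 20.688161 ≈ 2.237995

2.2380


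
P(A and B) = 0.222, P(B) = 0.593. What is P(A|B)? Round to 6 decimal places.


P(A|B) = P(A and B) / P(B) = 0.222 / 0.593 = 222/593 ≈ 0.37436762

0.374368


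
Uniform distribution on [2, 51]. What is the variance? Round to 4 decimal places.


Var = (b-a)^2 / 12
(b-a)^2 = (51 - 2)^2 = 2401
Var = 2401/12 ≈ 200.083333

200.0833


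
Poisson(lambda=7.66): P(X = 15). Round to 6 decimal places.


P = e^(-lam) * lam^k / k!
e^(-7.66) ≈ 0.0004713074
lam^k = 7.66^15 ≈ 18341360393003.742722
k! = 15! = 1307674368000
P = 0.0004713074 * 18341360393003.742722 / 1307674368000 ≈ 0.006611

0.006611


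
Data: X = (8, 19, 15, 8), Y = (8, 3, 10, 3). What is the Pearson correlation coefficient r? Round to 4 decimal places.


r = sum((xi-xbar)(yi-ybar)) / sqrt(sum((xi-xbar)^2) * sum((yi-ybar)^2))
n = 4, xbar = 50/4 = 12.5, ybar = 24/4 = 6
Sxy = sum((xi-xbar)(yi-ybar)) = -5
Sxx = sum((xi-xbar)^2) = 89
Syy = sum((yi-ybar)^2) = 38
sqrt(Sxx*Syy) ≈ 58.154965
r = Sxy / sqrt(Sxx*Syy) = -5 / 58.154965 ≈ -0.085977

-0.0860


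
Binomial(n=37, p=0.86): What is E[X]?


E[X] = n*p = 37 * 0.86 = 31.82

31.82


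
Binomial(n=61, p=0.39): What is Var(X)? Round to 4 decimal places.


Var = n*p*(1-p) = 61 * 0.39 * 0.61 = 14.5119

14.5119


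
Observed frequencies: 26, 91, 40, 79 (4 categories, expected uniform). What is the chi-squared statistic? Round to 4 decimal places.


chi2 = sum((O-E)^2/E), E = total/4
total = 236, E = 236/4 = 59
(26 - 59)^2 / 59 = 1089 / 59 = 1089/59 ≈ 18.457627
(91 - 59)^2 / 59 = 1024 / 59 = 1024/59 ≈ 17.355932
(40 - 59)^2 / 59 = 361 / 59 = 361/59 ≈ 6.118644
(79 - 59)^2 / 59 = 400 / 59 = 400/59 ≈ 6.779661
chi2 = 2874/59 ≈ 48.711864

48.7119


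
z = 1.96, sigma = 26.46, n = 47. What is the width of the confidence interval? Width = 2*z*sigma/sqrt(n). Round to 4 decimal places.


width = 2*z*sigma/sqrt(n)
2*z*sigma = 2 * 1.96 * 26.46 = 103.7232
sqrt(47) ≈ 6.855655
width = 103.7232 / 6.855655 ≈ 15.129584

15.1296


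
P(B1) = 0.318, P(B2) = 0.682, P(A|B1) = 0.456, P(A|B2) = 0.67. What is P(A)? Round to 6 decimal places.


P(A) = P(A|B1)*P(B1) + P(A|B2)*P(B2)
P(A|B1)*P(B1) = 0.456 * 0.318 = 0.145008
P(A|B2)*P(B2) = 0.67 * 0.682 = 0.45694
P(A) = 0.145008 + 0.45694 = 0.601948

0.601948


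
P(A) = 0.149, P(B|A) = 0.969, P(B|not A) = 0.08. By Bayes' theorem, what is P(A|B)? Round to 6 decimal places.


P(A|B) = P(B|A)*P(A) / P(B), P(B) = P(B|A)*P(A) + P(B|not A)*P(not A)
P(B|A)*P(A) = 0.969 * 0.149 = 0.144381
P(B|not A)*P(not A) = 0.08 * 0.851 = 0.06808
P(B) = 0.144381 + 0.06808 = 0.212461
P(A|B) = 0.144381 / 0.212461 ≈ 0.67956472

0.679565


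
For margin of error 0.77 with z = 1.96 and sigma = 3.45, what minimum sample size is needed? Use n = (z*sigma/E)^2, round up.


z*sigma/E = 1.96 * 3.45 / 0.77 = 483/55 ≈ 8.781818
(z*sigma/E)^2 = 233289/3025 ≈ 77.120331
round up: n = 78

78


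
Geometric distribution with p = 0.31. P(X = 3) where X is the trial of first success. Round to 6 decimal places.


P = (1-p)^(k-1) * p
(1-p)^(k-1) = 0.69^2 = 0.4761
P = 0.4761 * 0.31 = 0.147591

0.147591


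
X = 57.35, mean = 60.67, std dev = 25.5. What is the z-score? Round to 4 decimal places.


z = (X - mu) / sigma
X - mu = 57.35 - 60.67 = -3.32
z = -3.32 / 25.5 = -166/1275 ≈ -0.130196

-0.1302


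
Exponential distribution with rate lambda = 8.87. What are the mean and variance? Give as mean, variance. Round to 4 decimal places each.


mean = 1/lam, var = 1/lam^2
mean = 1 / 8.87 = 100/887 ≈ 0.112740
lam^2 = 8.87^2 = 78.6769
var = 1 / 78.6769 ≈ 0.012710

0.1127, 0.0127


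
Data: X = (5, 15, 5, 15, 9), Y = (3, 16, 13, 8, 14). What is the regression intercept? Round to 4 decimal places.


a = ybar - b*xbar, where b = sum((xi-xbar)(yi-ybar)) / sum((xi-xbar)^2)
n = 5, xbar = 49/5 = 9.8, ybar = 54/5 = 10.8
Sxy = sum((xi-xbar)(yi-ybar)) = 36.8
Sxx = sum((xi-xbar)^2) = 100.8
b = Sxy / Sxx = 23/63 ≈ 0.365079
a = 10.8 - 0.365079 * 9.8 = 65/9 ≈ 7.222222

7.2222


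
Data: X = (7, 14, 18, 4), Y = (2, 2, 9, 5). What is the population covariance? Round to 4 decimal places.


Cov = (1/n)*sum((xi-xbar)(yi-ybar))
n = 4, xbar = 43/4 = 10.75, ybar = 18/4 = 4.5
sum((xi-xbar)(yi-ybar)) = 30.5
Cov = 30.5 / 4 = 7.625

7.6250


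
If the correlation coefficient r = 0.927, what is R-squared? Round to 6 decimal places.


R^2 = r^2 = (0.927)^2 = 0.859329

0.859329


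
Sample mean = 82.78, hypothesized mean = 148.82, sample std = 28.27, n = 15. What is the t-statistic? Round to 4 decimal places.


t = (xbar - mu0) / (s/sqrt(n))
xbar - mu0 = 82.78 - 148.82 = -66.04
sqrt(15) ≈ 3.87298335
s/sqrt(n) = 28.27 / 3.87298335 ≈ 7.29928261
t = -66.04 / 7.29928261 ≈ -9.047464

-9.0475


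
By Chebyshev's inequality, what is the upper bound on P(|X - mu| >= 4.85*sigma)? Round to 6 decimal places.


P <= 1/k^2
k^2 = 4.85^2 = 23.5225
1/k^2 = 1 / 23.5225 = 400/9409 ≈ 0.04251249

0.042512


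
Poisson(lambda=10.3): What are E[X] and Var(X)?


E[X] = Var(X) = lambda = 10.3

10.3, 10.3


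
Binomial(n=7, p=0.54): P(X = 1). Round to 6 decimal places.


P = C(n,k) * p^k * (1-p)^(n-k)
C(7,1) = 7
p^k = 0.54^1 = 0.54
(1-p)^(n-k) = 0.46^6 ≈ 0.009474297
P = 7 * 0.54 * 0.009474297 ≈ 0.035813

0.035813


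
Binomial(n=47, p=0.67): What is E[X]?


E[X] = n*p = 47 * 0.67 = 31.49

31.49


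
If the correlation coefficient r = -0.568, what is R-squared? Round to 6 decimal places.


R^2 = r^2 = (-0.568)^2 = 0.322624

0.322624


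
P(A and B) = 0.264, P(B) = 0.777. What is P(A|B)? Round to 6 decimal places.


P(A|B) = P(A and B) / P(B) = 0.264 / 0.777 = 88/259 ≈ 0.33976834

0.339768


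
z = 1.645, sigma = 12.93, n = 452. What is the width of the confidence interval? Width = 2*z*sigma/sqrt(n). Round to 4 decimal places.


width = 2*z*sigma/sqrt(n)
2*z*sigma = 2 * 1.645 * 12.93 = 42.5397
sqrt(452) ≈ 21.260292
width = 42.5397 / 21.260292 ≈ 2.000899

2.0009


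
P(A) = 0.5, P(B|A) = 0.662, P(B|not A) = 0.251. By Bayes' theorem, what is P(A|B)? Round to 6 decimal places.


P(A|B) = P(B|A)*P(A) / P(B), P(B) = P(B|A)*P(A) + P(B|not A)*P(not A)
P(B|A)*P(A) = 0.662 * 0.5 = 0.331
P(B|not A)*P(not A) = 0.251 * 0.5 = 0.1255
P(B) = 0.331 + 0.1255 = 0.4565
P(A|B) = 0.331 / 0.4565 = 662/913 ≈ 0.72508215

0.725082


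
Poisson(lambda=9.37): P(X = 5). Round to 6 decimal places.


P = e^(-lam) * lam^k / k!
e^(-9.37) ≈ 0.00008524339
lam^k = 9.37^5 ≈ 72226.730237
k! = 5! = 120
P = 0.00008524339 * 72226.730237 / 120 ≈ 0.051307

0.051307


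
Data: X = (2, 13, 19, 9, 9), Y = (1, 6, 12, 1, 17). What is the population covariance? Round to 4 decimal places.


Cov = (1/n)*sum((xi-xbar)(yi-ybar))
n = 5, xbar = 52/5 = 10.4, ybar = 37/5 = 7.4
sum((xi-xbar)(yi-ybar)) = 85.2
Cov = 85.2 / 5 = 17.04

17.0400


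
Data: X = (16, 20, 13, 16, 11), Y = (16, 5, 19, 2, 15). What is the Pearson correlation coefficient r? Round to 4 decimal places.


r = sum((xi-xbar)(yi-ybar)) / sqrt(sum((xi-xbar)^2) * sum((yi-ybar)^2))
n = 5, xbar = 76/5 = 15.2, ybar = 57/5 = 11.4
Sxy = sum((xi-xbar)(yi-ybar)) = -66.4
Sxx = sum((xi-xbar)^2) = 46.8
Syy = sum((yi-ybar)^2) = 221.2
sqrt(Sxx*Syy) ≈ 101.745565
r = Sxy / sqrt(Sxx*Syy) = -66.4 / 101.745565 ≈ -0.652608

-0.6526


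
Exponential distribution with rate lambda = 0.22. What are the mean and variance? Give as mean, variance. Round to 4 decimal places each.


mean = 1/lam, var = 1/lam^2
mean = 1 / 0.22 = 50/11 ≈ 4.545455
lam^2 = 0.22^2 = 0.0484
var = 1 / 0.0484 = 2500/121 ≈ 20.661157

4.5455, 20.6612


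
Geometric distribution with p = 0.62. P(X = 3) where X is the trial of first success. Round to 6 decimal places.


P = (1-p)^(k-1) * p
(1-p)^(k-1) = 0.38^2 = 0.1444
P = 0.1444 * 0.62 = 0.089528

0.089528


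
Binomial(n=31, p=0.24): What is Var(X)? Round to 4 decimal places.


Var = n*p*(1-p) = 31 * 0.24 * 0.76 = 5.6544

5.6544


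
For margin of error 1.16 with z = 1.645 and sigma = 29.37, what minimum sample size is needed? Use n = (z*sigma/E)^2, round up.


z*sigma/E = 1.645 * 29.37 / 1.16 ≈ 41.649698
(z*sigma/E)^2 ≈ 1734.697366
round up: n = 1735

1735


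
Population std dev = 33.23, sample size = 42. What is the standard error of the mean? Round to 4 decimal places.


SE = sigma / sqrt(n)
sqrt(42) ≈ 6.480741
SE = 33.23 / 6.480741 ≈ 5.127500

5.1275


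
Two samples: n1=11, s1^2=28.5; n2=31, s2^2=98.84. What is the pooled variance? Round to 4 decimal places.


sp^2 = ((n1-1)*s1^2 + (n2-1)*s2^2)/(n1+n2-2)
(n1-1)*s1^2 = 10 * 28.5 = 285
(n2-1)*s2^2 = 30 * 98.84 = 2965.2
numerator = 285 + 2965.2 = 3250.2
n1+n2-2 = 40
sp^2 = 3250.2 / 40 = 81.255

81.2550


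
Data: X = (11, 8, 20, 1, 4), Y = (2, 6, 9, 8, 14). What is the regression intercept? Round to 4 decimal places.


a = ybar - b*xbar, where b = sum((xi-xbar)(yi-ybar)) / sum((xi-xbar)^2)
n = 5, xbar = 44/5 = 8.8, ybar = 39/5 = 7.8
Sxy = sum((xi-xbar)(yi-ybar)) = -29.2
Sxx = sum((xi-xbar)^2) = 214.8
b = Sxy / Sxx = -73/537 ≈ -0.135940
a = 7.8 - (-0.135940) * 8.8 = 4831/537 ≈ 8.996276

8.9963


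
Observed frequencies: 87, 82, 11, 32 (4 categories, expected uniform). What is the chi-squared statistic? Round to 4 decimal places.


chi2 = sum((O-E)^2/E), E = total/4
total = 212, E = 212/4 = 53
(87 - 53)^2 / 53 = 1156 / 53 = 1156/53 ≈ 21.811321
(82 - 53)^2 / 53 = 841 / 53 = 841/53 ≈ 15.867925
(11 - 53)^2 / 53 = 1764 / 53 = 1764/53 ≈ 33.283019
(32 - 53)^2 / 53 = 441 / 53 = 441/53 ≈ 8.320755
chi2 = 4202/53 ≈ 79.283019

79.2830


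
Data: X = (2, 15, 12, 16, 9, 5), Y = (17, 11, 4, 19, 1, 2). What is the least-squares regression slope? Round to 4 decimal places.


b = sum((xi-xbar)(yi-ybar)) / sum((xi-xbar)^2)
n = 6, xbar = 59/6 ≈ 9.833333, ybar = 54/6 = 9
Sxy = sum((xi-xbar)(yi-ybar)) = 39
Sxx = sum((xi-xbar)^2) = 929/6 ≈ 154.833333
b = Sxy / Sxx = 234/929 ≈ 0.251884

0.2519


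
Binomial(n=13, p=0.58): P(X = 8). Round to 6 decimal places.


P = C(n,k) * p^k * (1-p)^(n-k)
C(13,8) = 1287
p^k = 0.58^8 ≈ 0.01280631
(1-p)^(n-k) = 0.42^5 ≈ 0.01306912
P = 1287 * 0.01280631 * 0.01306912 ≈ 0.215402

0.215402


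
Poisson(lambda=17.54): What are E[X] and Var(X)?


E[X] = Var(X) = lambda = 17.54

17.54, 17.54


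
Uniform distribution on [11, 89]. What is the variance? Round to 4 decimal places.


Var = (b-a)^2 / 12
(b-a)^2 = (89 - 11)^2 = 6084
Var = 6084/12 = 507

507.0000


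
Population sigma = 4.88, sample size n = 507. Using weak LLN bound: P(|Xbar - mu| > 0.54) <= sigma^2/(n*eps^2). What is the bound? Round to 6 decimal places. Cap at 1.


bound = min(1, sigma^2/(n*eps^2))
sigma^2 = 4.88^2 = 23.8144
n*eps^2 = 507 * 0.54^2 = 507 * 0.2916 = 147.8412
sigma^2/(n*eps^2) = 23.8144 / 147.8412 ≈ 0.16108094

0.161081


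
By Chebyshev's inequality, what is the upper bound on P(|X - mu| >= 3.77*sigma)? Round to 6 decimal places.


P <= 1/k^2
k^2 = 3.77^2 = 14.2129
1/k^2 = 1 / 14.2129 ≈ 0.07035862

0.070359


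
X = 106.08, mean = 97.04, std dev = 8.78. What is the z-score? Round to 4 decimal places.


z = (X - mu) / sigma
X - mu = 106.08 - 97.04 = 9.04
z = 9.04 / 8.78 = 452/439 ≈ 1.029613

1.0296


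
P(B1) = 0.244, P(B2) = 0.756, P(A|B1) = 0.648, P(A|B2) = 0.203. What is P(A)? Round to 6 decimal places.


P(A) = P(A|B1)*P(B1) + P(A|B2)*P(B2)
P(A|B1)*P(B1) = 0.648 * 0.244 = 0.158112
P(A|B2)*P(B2) = 0.203 * 0.756 = 0.153468
P(A) = 0.158112 + 0.153468 = 0.31158

0.311580


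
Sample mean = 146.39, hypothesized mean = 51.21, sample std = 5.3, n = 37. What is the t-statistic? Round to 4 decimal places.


t = (xbar - mu0) / (s/sqrt(n))
xbar - mu0 = 146.39 - 51.21 = 95.18
sqrt(37) ≈ 6.08276253
s/sqrt(n) = 5.3 / 6.08276253 ≈ 0.87131463
t = 95.18 / 0.87131463 ≈ 109.237234

109.2372


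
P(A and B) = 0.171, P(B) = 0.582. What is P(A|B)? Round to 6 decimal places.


P(A|B) = P(A and B) / P(B) = 0.171 / 0.582 = 57/194 ≈ 0.29381443

0.293814


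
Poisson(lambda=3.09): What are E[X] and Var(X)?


E[X] = Var(X) = lambda = 3.09

3.09, 3.09


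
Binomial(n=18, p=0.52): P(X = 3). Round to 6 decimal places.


P = C(n,k) * p^k * (1-p)^(n-k)
C(18,3) = 816
p^k = 0.52^3 = 0.140608
(1-p)^(n-k) = 0.48^15 ≈ 0.00001654316
P = 816 * 0.140608 * 0.00001654316 ≈ 0.001898

0.001898


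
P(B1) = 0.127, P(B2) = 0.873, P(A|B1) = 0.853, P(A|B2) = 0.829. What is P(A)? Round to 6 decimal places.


P(A) = P(A|B1)*P(B1) + P(A|B2)*P(B2)
P(A|B1)*P(B1) = 0.853 * 0.127 = 0.108331
P(A|B2)*P(B2) = 0.829 * 0.873 = 0.723717
P(A) = 0.108331 + 0.723717 = 0.832048

0.832048


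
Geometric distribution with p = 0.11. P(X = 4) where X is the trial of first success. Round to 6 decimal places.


P = (1-p)^(k-1) * p
(1-p)^(k-1) = 0.89^3 = 0.704969
P = 0.704969 * 0.11 = 0.07754659

0.077547


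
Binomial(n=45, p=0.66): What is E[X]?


E[X] = n*p = 45 * 0.66 = 29.7

29.7


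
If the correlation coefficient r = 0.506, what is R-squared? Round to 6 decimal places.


R^2 = r^2 = (0.506)^2 = 0.256036

0.256036


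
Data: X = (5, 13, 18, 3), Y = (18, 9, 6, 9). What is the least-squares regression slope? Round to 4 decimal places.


b = sum((xi-xbar)(yi-ybar)) / sum((xi-xbar)^2)
n = 4, xbar = 39/4 = 9.75, ybar = 42/4 = 10.5
Sxy = sum((xi-xbar)(yi-ybar)) = -67.5
Sxx = sum((xi-xbar)^2) = 146.75
b = Sxy / Sxx = -270/587 ≈ -0.459966

-0.4600


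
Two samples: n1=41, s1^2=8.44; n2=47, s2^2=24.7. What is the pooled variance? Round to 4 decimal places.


sp^2 = ((n1-1)*s1^2 + (n2-1)*s2^2)/(n1+n2-2)
(n1-1)*s1^2 = 40 * 8.44 = 337.6
(n2-1)*s2^2 = 46 * 24.7 = 1136.2
numerator = 337.6 + 1136.2 = 1473.8
n1+n2-2 = 86
sp^2 = 1473.8 / 86 = 7369/430 ≈ 17.137209

17.1372


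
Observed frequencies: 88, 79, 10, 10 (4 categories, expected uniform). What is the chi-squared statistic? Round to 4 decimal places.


chi2 = sum((O-E)^2/E), E = total/4
total = 187, E = 187/4 = 46.75
(88 - 46.75)^2 / 46.75 = 1701.5625 / 46.75 = 2475/68 ≈ 36.397059
(79 - 46.75)^2 / 46.75 = 1040.0625 / 46.75 = 16641/748 ≈ 22.247326
(10 - 46.75)^2 / 46.75 = 1350.5625 / 46.75 = 21609/748 ≈ 28.889037
(10 - 46.75)^2 / 46.75 = 1350.5625 / 46.75 = 21609/748 ≈ 28.889037
chi2 = 21771/187 ≈ 116.422460

116.4225


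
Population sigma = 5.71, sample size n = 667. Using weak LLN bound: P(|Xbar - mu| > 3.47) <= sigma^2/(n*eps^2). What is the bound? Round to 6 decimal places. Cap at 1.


bound = min(1, sigma^2/(n*eps^2))
sigma^2 = 5.71^2 = 32.6041
n*eps^2 = 667 * 3.47^2 = 667 * 12.0409 = 8031.2803
sigma^2/(n*eps^2) = 32.6041 / 8031.2803 ≈ 0.00405964

0.004060


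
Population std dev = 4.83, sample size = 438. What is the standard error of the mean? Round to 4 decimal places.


SE = sigma / sqrt(n)
sqrt(438) ≈ 20.928450
SE = 4.83 / 20.928450 ≈ 0.230786

0.2308


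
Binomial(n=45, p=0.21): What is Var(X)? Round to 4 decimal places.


Var = n*p*(1-p) = 45 * 0.21 * 0.79 = 7.4655

7.4655


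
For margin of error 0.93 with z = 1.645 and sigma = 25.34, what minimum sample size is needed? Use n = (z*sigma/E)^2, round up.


z*sigma/E = 1.645 * 25.34 / 0.93 = 416843/9300 ≈ 44.821828
(z*sigma/E)^2 ≈ 2008.996261
round up: n = 2009

2009


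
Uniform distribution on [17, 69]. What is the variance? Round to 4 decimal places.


Var = (b-a)^2 / 12
(b-a)^2 = (69 - 17)^2 = 2704
Var = 2704/12 ≈ 225.333333

225.3333


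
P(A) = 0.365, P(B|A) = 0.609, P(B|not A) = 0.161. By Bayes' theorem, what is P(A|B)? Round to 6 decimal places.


P(A|B) = P(B|A)*P(A) / P(B), P(B) = P(B|A)*P(A) + P(B|not A)*P(not A)
P(B|A)*P(A) = 0.609 * 0.365 = 0.222285
P(B|not A)*P(not A) = 0.161 * 0.635 = 0.102235
P(B) = 0.222285 + 0.102235 = 0.32452
P(A|B) = 0.222285 / 0.32452 = 6351/9272 ≈ 0.68496549

0.684965


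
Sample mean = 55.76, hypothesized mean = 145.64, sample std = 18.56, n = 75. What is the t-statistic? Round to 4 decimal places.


t = (xbar - mu0) / (s/sqrt(n))
xbar - mu0 = 55.76 - 145.64 = -89.88
sqrt(75) ≈ 8.66025404
s/sqrt(n) = 18.56 / 8.66025404 ≈ 2.14312420
t = -89.88 / 2.14312420 ≈ -41.938773

-41.9388


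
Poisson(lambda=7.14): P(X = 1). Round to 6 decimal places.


P = e^(-lam) * lam^k / k!
e^(-7.14) ≈ 0.0007927521
lam^k = 7.14^1 = 7.14
k! = 1! = 1
P = 0.0007927521 * 7.14 / 1 ≈ 0.005660

0.005660


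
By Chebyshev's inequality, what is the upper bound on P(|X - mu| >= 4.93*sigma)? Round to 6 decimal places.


P <= 1/k^2
k^2 = 4.93^2 = 24.3049
1/k^2 = 1 / 24.3049 ≈ 0.04114397

0.041144


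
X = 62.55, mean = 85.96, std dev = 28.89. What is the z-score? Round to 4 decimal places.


z = (X - mu) / sigma
X - mu = 62.55 - 85.96 = -23.41
z = -23.41 / 28.89 = -2341/2889 ≈ -0.810315

-0.8103


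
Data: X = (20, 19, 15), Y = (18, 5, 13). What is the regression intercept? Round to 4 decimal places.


a = ybar - b*xbar, where b = sum((xi-xbar)(yi-ybar)) / sum((xi-xbar)^2)
n = 3, xbar = 54/3 = 18, ybar = 36/3 = 12
Sxy = sum((xi-xbar)(yi-ybar)) = 2
Sxx = sum((xi-xbar)^2) = 14
b = Sxy / Sxx = 1/7 ≈ 0.142857
a = 12 - 0.142857 * 18 = 66/7 ≈ 9.428571

9.4286


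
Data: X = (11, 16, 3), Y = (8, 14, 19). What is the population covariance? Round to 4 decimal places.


Cov = (1/n)*sum((xi-xbar)(yi-ybar))
n = 3, xbar = 30/3 = 10, ybar = 41/3 ≈ 13.666667
sum((xi-xbar)(yi-ybar)) = -41
Cov = -41 / 3 = -41/3 ≈ -13.666667

-13.6667


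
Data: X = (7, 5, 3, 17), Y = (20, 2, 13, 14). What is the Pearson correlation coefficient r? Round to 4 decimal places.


r = sum((xi-xbar)(yi-ybar)) / sqrt(sum((xi-xbar)^2) * sum((yi-ybar)^2))
n = 4, xbar = 32/4 = 8, ybar = 49/4 = 12.25
Sxy = sum((xi-xbar)(yi-ybar)) = 35
Sxx = sum((xi-xbar)^2) = 116
Syy = sum((yi-ybar)^2) = 168.75
sqrt(Sxx*Syy) ≈ 139.910686
r = Sxy / sqrt(Sxx*Syy) = 35 / 139.910686 ≈ 0.250160

0.2502


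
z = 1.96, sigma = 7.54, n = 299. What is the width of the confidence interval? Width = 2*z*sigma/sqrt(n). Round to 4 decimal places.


width = 2*z*sigma/sqrt(n)
2*z*sigma = 2 * 1.96 * 7.54 = 29.5568
sqrt(299) ≈ 17.291616
width = 29.5568 / 17.291616 ≈ 1.709314

1.7093


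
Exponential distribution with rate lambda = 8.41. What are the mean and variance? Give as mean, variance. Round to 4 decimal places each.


mean = 1/lam, var = 1/lam^2
mean = 1 / 8.41 = 100/841 ≈ 0.118906
lam^2 = 8.41^2 = 70.7281
var = 1 / 70.7281 ≈ 0.014139

0.1189, 0.0141


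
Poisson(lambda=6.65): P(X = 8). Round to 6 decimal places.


P = e^(-lam) * lam^k / k!
e^(-6.65) ≈ 0.001294022
lam^k = 6.65^8 ≈ 3824486.765716
k! = 8! = 40320
P = 0.001294022 * 3824486.765716 / 40320 ≈ 0.122742

0.122742


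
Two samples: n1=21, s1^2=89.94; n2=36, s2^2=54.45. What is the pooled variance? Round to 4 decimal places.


sp^2 = ((n1-1)*s1^2 + (n2-1)*s2^2)/(n1+n2-2)
(n1-1)*s1^2 = 20 * 89.94 = 1798.8
(n2-1)*s2^2 = 35 * 54.45 = 1905.75
numerator = 1798.8 + 1905.75 = 3704.55
n1+n2-2 = 55
sp^2 = 3704.55 / 55 = 74091/1100 ≈ 67.355455

67.3555


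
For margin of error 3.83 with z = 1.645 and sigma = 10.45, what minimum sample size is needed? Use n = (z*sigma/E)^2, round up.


z*sigma/E = 1.645 * 10.45 / 3.83 ≈ 4.488316
(z*sigma/E)^2 ≈ 20.144980
round up: n = 21

21


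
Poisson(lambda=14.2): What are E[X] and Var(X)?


E[X] = Var(X) = lambda = 14.2

14.2, 14.2


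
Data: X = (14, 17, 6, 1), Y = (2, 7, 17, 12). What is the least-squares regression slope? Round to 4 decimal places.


b = sum((xi-xbar)(yi-ybar)) / sum((xi-xbar)^2)
n = 4, xbar = 38/4 = 9.5, ybar = 38/4 = 9.5
Sxy = sum((xi-xbar)(yi-ybar)) = -100
Sxx = sum((xi-xbar)^2) = 161
b = Sxy / Sxx = -100/161 ≈ -0.621118

-0.6211


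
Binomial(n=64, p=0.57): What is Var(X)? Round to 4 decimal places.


Var = n*p*(1-p) = 64 * 0.57 * 0.43 = 15.6864

15.6864


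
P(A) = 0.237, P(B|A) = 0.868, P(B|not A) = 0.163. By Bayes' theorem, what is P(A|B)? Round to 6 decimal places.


P(A|B) = P(B|A)*P(A) / P(B), P(B) = P(B|A)*P(A) + P(B|not A)*P(not A)
P(B|A)*P(A) = 0.868 * 0.237 = 0.205716
P(B|not A)*P(not A) = 0.163 * 0.763 = 0.124369
P(B) = 0.205716 + 0.124369 = 0.330085
P(A|B) = 0.205716 / 0.330085 ≈ 0.62322129

0.623221


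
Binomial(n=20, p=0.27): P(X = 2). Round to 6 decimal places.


P = C(n,k) * p^k * (1-p)^(n-k)
C(20,2) = 190
p^k = 0.27^2 = 0.0729
(1-p)^(n-k) = 0.73^18 ≈ 0.003465864
P = 190 * 0.0729 * 0.003465864 ≈ 0.048006

0.048006


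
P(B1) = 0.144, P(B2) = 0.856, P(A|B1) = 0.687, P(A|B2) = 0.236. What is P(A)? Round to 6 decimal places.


P(A) = P(A|B1)*P(B1) + P(A|B2)*P(B2)
P(A|B1)*P(B1) = 0.687 * 0.144 = 0.098928
P(A|B2)*P(B2) = 0.236 * 0.856 = 0.202016
P(A) = 0.098928 + 0.202016 = 0.300944

0.300944


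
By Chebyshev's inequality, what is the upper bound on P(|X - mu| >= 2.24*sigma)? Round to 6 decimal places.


P <= 1/k^2
k^2 = 2.24^2 = 5.0176
1/k^2 = 1 / 5.0176 = 625/3136 ≈ 0.19929847

0.199298


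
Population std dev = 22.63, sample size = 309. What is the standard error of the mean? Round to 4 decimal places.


SE = sigma / sqrt(n)
sqrt(309) ≈ 17.578396
SE = 22.63 / 17.578396 ≈ 1.287376

1.2874


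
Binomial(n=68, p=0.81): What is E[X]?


E[X] = n*p = 68 * 0.81 = 55.08

55.08


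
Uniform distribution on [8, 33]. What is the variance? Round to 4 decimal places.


Var = (b-a)^2 / 12
(b-a)^2 = (33 - 8)^2 = 625
Var = 625/12 ≈ 52.083333

52.0833


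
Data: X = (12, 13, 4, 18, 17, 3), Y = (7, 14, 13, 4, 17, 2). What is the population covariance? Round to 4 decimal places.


Cov = (1/n)*sum((xi-xbar)(yi-ybar))
n = 6, xbar = 67/6 ≈ 11.166667, ybar = 57/6 = 9.5
sum((xi-xbar)(yi-ybar)) = 48.5
Cov = 48.5 / 6 = 97/12 ≈ 8.083333

8.0833


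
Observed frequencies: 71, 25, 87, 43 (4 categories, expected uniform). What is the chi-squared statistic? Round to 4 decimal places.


chi2 = sum((O-E)^2/E), E = total/4
total = 226, E = 226/4 = 56.5
(71 - 56.5)^2 / 56.5 = 210.25 / 56.5 = 841/226 ≈ 3.721239
(25 - 56.5)^2 / 56.5 = 992.25 / 56.5 = 3969/226 ≈ 17.561947
(87 - 56.5)^2 / 56.5 = 930.25 / 56.5 = 3721/226 ≈ 16.464602
(43 - 56.5)^2 / 56.5 = 182.25 / 56.5 = 729/226 ≈ 3.225664
chi2 = 4630/113 ≈ 40.973451

40.9735


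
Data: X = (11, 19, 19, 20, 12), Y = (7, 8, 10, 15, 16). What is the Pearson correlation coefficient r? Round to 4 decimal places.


r = sum((xi-xbar)(yi-ybar)) / sqrt(sum((xi-xbar)^2) * sum((yi-ybar)^2))
n = 5, xbar = 81/5 = 16.2, ybar = 56/5 = 11.2
Sxy = sum((xi-xbar)(yi-ybar)) = 3.8
Sxx = sum((xi-xbar)^2) = 74.8
Syy = sum((yi-ybar)^2) = 66.8
sqrt(Sxx*Syy) ≈ 70.686915
r = Sxy / sqrt(Sxx*Syy) = 3.8 / 70.686915 ≈ 0.053758

0.0538


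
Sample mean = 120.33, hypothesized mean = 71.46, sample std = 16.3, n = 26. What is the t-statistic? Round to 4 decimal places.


t = (xbar - mu0) / (s/sqrt(n))
xbar - mu0 = 120.33 - 71.46 = 48.87
sqrt(26) ≈ 5.09901951
s/sqrt(n) = 16.3 / 5.09901951 ≈ 3.19669300
t = 48.87 / 3.19669300 ≈ 15.287674

15.2877


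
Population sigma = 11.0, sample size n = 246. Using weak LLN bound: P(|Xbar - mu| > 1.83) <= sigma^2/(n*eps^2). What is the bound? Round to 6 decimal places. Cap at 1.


bound = min(1, sigma^2/(n*eps^2))
sigma^2 = 11.0^2 = 121
n*eps^2 = 246 * 1.83^2 = 246 * 3.3489 = 823.8294
sigma^2/(n*eps^2) = 121 / 823.8294 ≈ 0.14687507

0.146875


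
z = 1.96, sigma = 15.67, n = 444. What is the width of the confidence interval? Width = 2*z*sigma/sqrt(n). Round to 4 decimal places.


width = 2*z*sigma/sqrt(n)
2*z*sigma = 2 * 1.96 * 15.67 = 61.4264
sqrt(444) ≈ 21.071308
width = 61.4264 / 21.071308 ≈ 2.915168

2.9152


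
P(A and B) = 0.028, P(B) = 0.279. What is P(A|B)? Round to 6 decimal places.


P(A|B) = P(A and B) / P(B) = 0.028 / 0.279 = 28/279 ≈ 0.10035842

0.100358


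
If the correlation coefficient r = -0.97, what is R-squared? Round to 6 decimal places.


R^2 = r^2 = (-0.97)^2 = 0.9409

0.940900


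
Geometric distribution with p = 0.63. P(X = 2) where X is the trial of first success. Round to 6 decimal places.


P = (1-p)^(k-1) * p
(1-p)^(k-1) = 0.37^1 = 0.37
P = 0.37 * 0.63 = 0.2331

0.233100


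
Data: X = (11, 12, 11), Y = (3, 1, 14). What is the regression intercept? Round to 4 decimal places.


a = ybar - b*xbar, where b = sum((xi-xbar)(yi-ybar)) / sum((xi-xbar)^2)
n = 3, xbar = 34/3 ≈ 11.333333, ybar = 18/3 = 6
Sxy = sum((xi-xbar)(yi-ybar)) = -5
Sxx = sum((xi-xbar)^2) = 2/3 ≈ 0.666667
b = Sxy / Sxx = -7.5
a = 6 - (-7.5) * 11.333333 = 91

91.0000


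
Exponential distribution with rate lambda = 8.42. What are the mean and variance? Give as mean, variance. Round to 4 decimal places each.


mean = 1/lam, var = 1/lam^2
mean = 1 / 8.42 = 50/421 ≈ 0.118765
lam^2 = 8.42^2 = 70.8964
var = 1 / 70.8964 ≈ 0.014105

0.1188, 0.0141


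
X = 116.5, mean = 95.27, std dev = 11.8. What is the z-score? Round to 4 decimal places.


z = (X - mu) / sigma
X - mu = 116.5 - 95.27 = 21.23
z = 21.23 / 11.8 = 2123/1180 ≈ 1.799153

1.7992


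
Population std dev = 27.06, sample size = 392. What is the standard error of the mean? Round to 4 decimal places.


SE = sigma / sqrt(n)
sqrt(392) ≈ 19.798990
SE = 27.06 / 19.798990 ≈ 1.366736

1.3667


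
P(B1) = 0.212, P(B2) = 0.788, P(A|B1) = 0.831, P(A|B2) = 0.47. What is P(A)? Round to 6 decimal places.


P(A) = P(A|B1)*P(B1) + P(A|B2)*P(B2)
P(A|B1)*P(B1) = 0.831 * 0.212 = 0.176172
P(A|B2)*P(B2) = 0.47 * 0.788 = 0.37036
P(A) = 0.176172 + 0.37036 = 0.546532

0.546532


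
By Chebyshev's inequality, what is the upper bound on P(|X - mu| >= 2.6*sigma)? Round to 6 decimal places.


P <= 1/k^2
k^2 = 2.6^2 = 6.76
1/k^2 = 1 / 6.76 = 25/169 ≈ 0.14792899

0.147929


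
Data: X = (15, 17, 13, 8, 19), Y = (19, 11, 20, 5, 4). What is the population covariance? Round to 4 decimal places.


Cov = (1/n)*sum((xi-xbar)(yi-ybar))
n = 5, xbar = 72/5 = 14.4, ybar = 59/5 = 11.8
sum((xi-xbar)(yi-ybar)) = -1.6
Cov = -1.6 / 5 = -0.32

-0.3200


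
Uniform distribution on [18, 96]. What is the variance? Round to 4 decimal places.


Var = (b-a)^2 / 12
(b-a)^2 = (96 - 18)^2 = 6084
Var = 6084/12 = 507

507.0000


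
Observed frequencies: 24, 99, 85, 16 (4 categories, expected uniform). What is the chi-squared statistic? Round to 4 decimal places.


chi2 = sum((O-E)^2/E), E = total/4
total = 224, E = 224/4 = 56
(24 - 56)^2 / 56 = 1024 / 56 = 128/7 ≈ 18.285714
(99 - 56)^2 / 56 = 1849 / 56 = 1849/56 ≈ 33.017857
(85 - 56)^2 / 56 = 841 / 56 = 841/56 ≈ 15.017857
(16 - 56)^2 / 56 = 1600 / 56 = 200/7 ≈ 28.571429
chi2 = 2657/28 ≈ 94.892857

94.8929


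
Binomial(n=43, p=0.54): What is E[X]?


E[X] = n*p = 43 * 0.54 = 23.22

23.22


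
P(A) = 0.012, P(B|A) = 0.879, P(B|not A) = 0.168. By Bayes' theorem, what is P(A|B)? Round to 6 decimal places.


P(A|B) = P(B|A)*P(A) / P(B), P(B) = P(B|A)*P(A) + P(B|not A)*P(not A)
P(B|A)*P(A) = 0.879 * 0.012 = 0.010548
P(B|not A)*P(not A) = 0.168 * 0.988 = 0.165984
P(B) = 0.010548 + 0.165984 = 0.176532
P(A|B) = 0.010548 / 0.176532 ≈ 0.05975121

0.059751


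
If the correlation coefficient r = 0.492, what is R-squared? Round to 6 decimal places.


R^2 = r^2 = (0.492)^2 = 0.242064

0.242064


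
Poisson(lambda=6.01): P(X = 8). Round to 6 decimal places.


P = e^(-lam) * lam^k / k!
e^(-6.01) ≈ 0.002454088
lam^k = 6.01^8 ≈ 1702141.953164
k! = 8! = 40320
P = 0.002454088 * 1702141.953164 / 40320 ≈ 0.103601

0.103601


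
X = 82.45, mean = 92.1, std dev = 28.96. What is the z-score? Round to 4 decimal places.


z = (X - mu) / sigma
X - mu = 82.45 - 92.1 = -9.65
z = -9.65 / 28.96 = -965/2896 ≈ -0.333218

-0.3332


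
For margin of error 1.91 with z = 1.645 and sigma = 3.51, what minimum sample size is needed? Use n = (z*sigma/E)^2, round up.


z*sigma/E = 1.645 * 3.51 / 1.91 ≈ 3.023010
(z*sigma/E)^2 ≈ 9.138592
round up: n = 10

10


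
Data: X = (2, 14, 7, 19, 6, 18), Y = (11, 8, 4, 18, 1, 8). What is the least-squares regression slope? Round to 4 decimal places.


b = sum((xi-xbar)(yi-ybar)) / sum((xi-xbar)^2)
n = 6, xbar = 66/6 = 11, ybar = 50/6 = 25/3 ≈ 8.333333
Sxy = sum((xi-xbar)(yi-ybar)) = 104
Sxx = sum((xi-xbar)^2) = 244
b = Sxy / Sxx = 26/61 ≈ 0.426230

0.4262


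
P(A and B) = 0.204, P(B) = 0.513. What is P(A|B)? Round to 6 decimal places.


P(A|B) = P(A and B) / P(B) = 0.204 / 0.513 = 68/171 ≈ 0.39766082

0.397661


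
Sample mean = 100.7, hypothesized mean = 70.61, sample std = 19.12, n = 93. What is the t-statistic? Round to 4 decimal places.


t = (xbar - mu0) / (s/sqrt(n))
xbar - mu0 = 100.7 - 70.61 = 30.09
sqrt(93) ≈ 9.64365076
s/sqrt(n) = 19.12 / 9.64365076 ≈ 1.98265164
t = 30.09 / 1.98265164 ≈ 15.176645

15.1766


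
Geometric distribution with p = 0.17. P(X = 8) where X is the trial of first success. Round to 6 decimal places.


P = (1-p)^(k-1) * p
(1-p)^(k-1) = 0.83^7 ≈ 0.2713605
P = 0.2713605 * 0.17 ≈ 0.04613129

0.046131


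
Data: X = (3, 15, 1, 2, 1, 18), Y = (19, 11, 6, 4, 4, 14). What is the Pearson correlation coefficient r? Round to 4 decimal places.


r = sum((xi-xbar)(yi-ybar)) / sqrt(sum((xi-xbar)^2) * sum((yi-ybar)^2))
n = 6, xbar = 40/6 = 20/3 ≈ 6.666667, ybar = 58/6 = 29/3 ≈ 9.666667
Sxy = sum((xi-xbar)(yi-ybar)) = 316/3 ≈ 105.333333
Sxx = sum((xi-xbar)^2) = 892/3 ≈ 297.333333
Syy = sum((yi-ybar)^2) = 556/3 ≈ 185.333333
sqrt(Sxx*Syy) ≈ 234.746199
r = Sxy / sqrt(Sxx*Syy) = 105.333333 / 234.746199 ≈ 0.448712

0.4487


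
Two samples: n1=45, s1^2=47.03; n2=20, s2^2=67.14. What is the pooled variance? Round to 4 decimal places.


sp^2 = ((n1-1)*s1^2 + (n2-1)*s2^2)/(n1+n2-2)
(n1-1)*s1^2 = 44 * 47.03 = 2069.32
(n2-1)*s2^2 = 19 * 67.14 = 1275.66
numerator = 2069.32 + 1275.66 = 3344.98
n1+n2-2 = 63
sp^2 = 3344.98 / 63 = 167249/3150 ≈ 53.094921

53.0949


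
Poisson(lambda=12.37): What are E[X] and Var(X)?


E[X] = Var(X) = lambda = 12.37

12.37, 12.37


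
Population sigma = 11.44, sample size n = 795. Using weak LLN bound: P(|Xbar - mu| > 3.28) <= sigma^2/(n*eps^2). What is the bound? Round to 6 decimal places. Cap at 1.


bound = min(1, sigma^2/(n*eps^2))
sigma^2 = 11.44^2 = 130.8736
n*eps^2 = 795 * 3.28^2 = 795 * 10.7584 = 8552.928
sigma^2/(n*eps^2) = 130.8736 / 8552.928 ≈ 0.01530161

0.015302


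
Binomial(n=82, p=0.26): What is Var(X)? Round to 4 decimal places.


Var = n*p*(1-p) = 82 * 0.26 * 0.74 = 15.7768

15.7768


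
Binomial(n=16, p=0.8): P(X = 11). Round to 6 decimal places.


P = C(n,k) * p^k * (1-p)^(n-k)
C(16,11) = 4368
p^k = 0.8^11 ≈ 0.08589935
(1-p)^(n-k) = 0.2^5 = 0.00032
P = 4368 * 0.08589935 * 0.00032 ≈ 0.120067

0.120067


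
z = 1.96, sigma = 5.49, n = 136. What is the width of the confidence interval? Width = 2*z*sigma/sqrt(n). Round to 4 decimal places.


width = 2*z*sigma/sqrt(n)
2*z*sigma = 2 * 1.96 * 5.49 = 21.5208
sqrt(136) ≈ 11.661904
width = 21.5208 / 11.661904 ≈ 1.845393

1.8454


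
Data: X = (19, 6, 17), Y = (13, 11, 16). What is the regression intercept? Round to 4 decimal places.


a = ybar - b*xbar, where b = sum((xi-xbar)(yi-ybar)) / sum((xi-xbar)^2)
n = 3, xbar = 42/3 = 14, ybar = 40/3 ≈ 13.333333
Sxy = sum((xi-xbar)(yi-ybar)) = 25
Sxx = sum((xi-xbar)^2) = 98
b = Sxy / Sxx = 25/98 ≈ 0.255102
a = 13.333333 - 0.255102 * 14 = 205/21 ≈ 9.761905

9.7619


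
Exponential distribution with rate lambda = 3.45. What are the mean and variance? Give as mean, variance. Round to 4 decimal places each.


mean = 1/lam, var = 1/lam^2
mean = 1 / 3.45 = 20/69 ≈ 0.289855
lam^2 = 3.45^2 = 11.9025
var = 1 / 11.9025 = 400/4761 ≈ 0.084016

0.2899, 0.0840


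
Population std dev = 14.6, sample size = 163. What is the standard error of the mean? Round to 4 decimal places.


SE = sigma / sqrt(n)
sqrt(163) ≈ 12.767145
SE = 14.6 / 12.767145 ≈ 1.143560

1.1436


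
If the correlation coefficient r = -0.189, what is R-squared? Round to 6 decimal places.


R^2 = r^2 = (-0.189)^2 = 0.035721

0.035721


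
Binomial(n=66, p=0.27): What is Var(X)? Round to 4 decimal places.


Var = n*p*(1-p) = 66 * 0.27 * 0.73 = 13.0086

13.0086


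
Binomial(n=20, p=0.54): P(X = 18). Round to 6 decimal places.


P = C(n,k) * p^k * (1-p)^(n-k)
C(20,18) = 190
p^k = 0.54^18 ≈ 0.00001524360
(1-p)^(n-k) = 0.46^2 = 0.2116
P = 190 * 0.00001524360 * 0.2116 ≈ 0.000613

0.000613


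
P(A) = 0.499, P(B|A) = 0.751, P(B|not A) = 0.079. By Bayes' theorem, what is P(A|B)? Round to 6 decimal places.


P(A|B) = P(B|A)*P(A) / P(B), P(B) = P(B|A)*P(A) + P(B|not A)*P(not A)
P(B|A)*P(A) = 0.751 * 0.499 = 0.374749
P(B|not A)*P(not A) = 0.079 * 0.501 = 0.039579
P(B) = 0.374749 + 0.039579 = 0.414328
P(A|B) = 0.374749 / 0.414328 ≈ 0.90447423

0.904474


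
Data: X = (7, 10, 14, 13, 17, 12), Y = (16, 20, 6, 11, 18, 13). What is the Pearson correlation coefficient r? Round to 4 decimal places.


r = sum((xi-xbar)(yi-ybar)) / sqrt(sum((xi-xbar)^2) * sum((yi-ybar)^2))
n = 6, xbar = 73/6 ≈ 12.166667, ybar = 84/6 = 14
Sxy = sum((xi-xbar)(yi-ybar)) = -21
Sxx = sum((xi-xbar)^2) = 353/6 ≈ 58.833333
Syy = sum((yi-ybar)^2) = 130
sqrt(Sxx*Syy) ≈ 87.454750
r = Sxy / sqrt(Sxx*Syy) = -21 / 87.454750 ≈ -0.240124

-0.2401


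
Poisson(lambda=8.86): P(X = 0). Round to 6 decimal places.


P = e^(-lam) * lam^k / k!
e^(-8.86) ≈ 0.0001419551
lam^k = 8.86^0 = 1
k! = 0! = 1
P = 0.0001419551 * 1 / 1 ≈ 0.000142

0.000142


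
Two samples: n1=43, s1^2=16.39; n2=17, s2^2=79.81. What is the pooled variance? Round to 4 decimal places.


sp^2 = ((n1-1)*s1^2 + (n2-1)*s2^2)/(n1+n2-2)
(n1-1)*s1^2 = 42 * 16.39 = 688.38
(n2-1)*s2^2 = 16 * 79.81 = 1276.96
numerator = 688.38 + 1276.96 = 1965.34
n1+n2-2 = 58
sp^2 = 1965.34 / 58 = 98267/2900 ≈ 33.885172

33.8852


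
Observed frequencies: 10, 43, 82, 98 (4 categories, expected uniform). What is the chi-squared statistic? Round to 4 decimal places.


chi2 = sum((O-E)^2/E), E = total/4
total = 233, E = 233/4 = 58.25
(10 - 58.25)^2 / 58.25 = 2328.0625 / 58.25 = 37249/932 ≈ 39.966738
(43 - 58.25)^2 / 58.25 = 232.5625 / 58.25 = 3721/932 ≈ 3.992489
(82 - 58.25)^2 / 58.25 = 564.0625 / 58.25 = 9025/932 ≈ 9.683476
(98 - 58.25)^2 / 58.25 = 1580.0625 / 58.25 = 25281/932 ≈ 27.125536
chi2 = 18819/233 ≈ 80.768240

80.7682


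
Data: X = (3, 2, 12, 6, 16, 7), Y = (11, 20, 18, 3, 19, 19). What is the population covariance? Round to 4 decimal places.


Cov = (1/n)*sum((xi-xbar)(yi-ybar))
n = 6, xbar = 46/6 = 23/3 ≈ 7.666667, ybar = 90/6 = 15
sum((xi-xbar)(yi-ybar)) = 54
Cov = 54 / 6 = 9

9.0000


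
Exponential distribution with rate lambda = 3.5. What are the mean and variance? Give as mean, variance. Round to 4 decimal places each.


mean = 1/lam, var = 1/lam^2
mean = 1 / 3.5 = 2/7 ≈ 0.285714
lam^2 = 3.5^2 = 12.25
var = 1 / 12.25 = 4/49 ≈ 0.081633

0.2857, 0.0816
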